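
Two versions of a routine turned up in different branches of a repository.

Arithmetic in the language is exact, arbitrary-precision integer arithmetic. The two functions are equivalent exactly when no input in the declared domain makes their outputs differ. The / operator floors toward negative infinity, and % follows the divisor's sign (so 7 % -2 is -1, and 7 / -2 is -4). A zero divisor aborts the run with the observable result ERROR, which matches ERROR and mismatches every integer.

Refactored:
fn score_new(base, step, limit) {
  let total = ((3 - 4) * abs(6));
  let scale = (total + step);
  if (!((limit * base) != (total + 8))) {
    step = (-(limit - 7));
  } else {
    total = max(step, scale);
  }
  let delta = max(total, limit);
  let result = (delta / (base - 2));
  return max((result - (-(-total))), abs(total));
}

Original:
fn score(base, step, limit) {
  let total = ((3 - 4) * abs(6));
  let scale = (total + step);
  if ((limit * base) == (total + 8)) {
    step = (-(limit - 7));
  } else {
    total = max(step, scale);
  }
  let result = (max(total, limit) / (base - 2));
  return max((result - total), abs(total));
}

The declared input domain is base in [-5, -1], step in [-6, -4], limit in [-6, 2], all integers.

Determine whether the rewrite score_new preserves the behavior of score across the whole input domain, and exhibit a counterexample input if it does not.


Although comparison usage differs, statement counts differ, local variable names differ, boolean connective usage differs, 135/135 inputs agree.
verdict: equivalent


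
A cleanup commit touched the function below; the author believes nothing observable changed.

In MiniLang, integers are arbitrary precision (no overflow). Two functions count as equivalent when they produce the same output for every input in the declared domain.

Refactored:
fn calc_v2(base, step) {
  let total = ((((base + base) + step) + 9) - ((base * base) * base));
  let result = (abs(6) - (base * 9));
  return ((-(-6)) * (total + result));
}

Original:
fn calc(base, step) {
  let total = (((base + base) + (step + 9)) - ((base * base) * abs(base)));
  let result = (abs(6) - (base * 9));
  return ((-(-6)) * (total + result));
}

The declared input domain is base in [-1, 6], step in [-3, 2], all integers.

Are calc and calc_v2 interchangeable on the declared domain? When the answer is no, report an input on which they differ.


Run the pair on base=-1, step=-3.
calc: total := 3 | result := 15 | result 108
calc_v2: total := 5 | result := 15 | result 120
108 and 120 differ, so these are not the same function on this domain.
verdict: not equivalent; witness: base=-1, step=-3


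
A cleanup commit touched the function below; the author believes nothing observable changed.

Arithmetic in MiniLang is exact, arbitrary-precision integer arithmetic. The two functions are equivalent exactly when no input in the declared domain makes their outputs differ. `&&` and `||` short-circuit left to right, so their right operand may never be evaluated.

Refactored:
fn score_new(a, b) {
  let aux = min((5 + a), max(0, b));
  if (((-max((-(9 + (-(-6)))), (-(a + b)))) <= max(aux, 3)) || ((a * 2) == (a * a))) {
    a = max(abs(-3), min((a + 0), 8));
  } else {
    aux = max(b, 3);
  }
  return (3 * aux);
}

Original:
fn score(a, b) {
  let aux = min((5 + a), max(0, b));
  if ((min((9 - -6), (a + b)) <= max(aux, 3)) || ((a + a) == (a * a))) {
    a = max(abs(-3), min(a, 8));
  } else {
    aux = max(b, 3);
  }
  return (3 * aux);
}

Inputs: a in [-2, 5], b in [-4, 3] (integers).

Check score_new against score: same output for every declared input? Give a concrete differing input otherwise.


Behavior is preserved: although min/max/abs usage differs; arithmetic usage differs; constant usage differs, the outputs never diverge.
Tracing a=2, b=1: score: aux becomes 1; next ((min((9 - -6), (a + b)) <= max(aux, 3)) || ((a + a) == (a * a))) evaluates to true; next a becomes 3; next final value 3 | score_new: aux becomes 1; next (((-max((-(9 + (-(-6)))), (-(a + b)))) <= max(aux, 3)) || ((a * 2) == (a * a))) evaluates to true; next a becomes 3; next final value 3 — matching result 3.
Sweeping the whole domain (64 inputs) finds no disagreement.
verdict: equivalent


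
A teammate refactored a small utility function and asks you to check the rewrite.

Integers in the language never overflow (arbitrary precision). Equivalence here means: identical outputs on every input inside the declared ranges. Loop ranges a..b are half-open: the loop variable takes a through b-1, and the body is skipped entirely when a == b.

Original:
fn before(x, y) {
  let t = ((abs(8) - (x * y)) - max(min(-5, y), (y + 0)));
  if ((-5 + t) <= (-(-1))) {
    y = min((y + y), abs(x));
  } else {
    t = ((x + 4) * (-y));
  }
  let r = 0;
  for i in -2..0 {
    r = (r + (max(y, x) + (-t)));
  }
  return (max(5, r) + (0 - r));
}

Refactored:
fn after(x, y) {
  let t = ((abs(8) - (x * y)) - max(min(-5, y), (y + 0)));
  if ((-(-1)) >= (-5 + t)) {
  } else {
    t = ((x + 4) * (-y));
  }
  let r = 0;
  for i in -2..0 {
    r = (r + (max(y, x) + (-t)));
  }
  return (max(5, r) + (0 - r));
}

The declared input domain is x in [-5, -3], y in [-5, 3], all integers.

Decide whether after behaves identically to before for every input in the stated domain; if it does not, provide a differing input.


There is a counterexample at x=-5, y=-3: 7 on one side, 3 on the other.
before: t := -4 | ((-5 + t) <= (-(-1))): true | y := -6 | r := 0 | iter i=-2: | r := -1 | iter i=-1: | r := -2 | result 7
after: t := -4 | ((-(-1)) >= (-5 + t)): true | r := 0 | iter i=-2: | r := 1 | iter i=-1: | r := 2 | result 3
verdict: not equivalent; witness: x=-5, y=-3


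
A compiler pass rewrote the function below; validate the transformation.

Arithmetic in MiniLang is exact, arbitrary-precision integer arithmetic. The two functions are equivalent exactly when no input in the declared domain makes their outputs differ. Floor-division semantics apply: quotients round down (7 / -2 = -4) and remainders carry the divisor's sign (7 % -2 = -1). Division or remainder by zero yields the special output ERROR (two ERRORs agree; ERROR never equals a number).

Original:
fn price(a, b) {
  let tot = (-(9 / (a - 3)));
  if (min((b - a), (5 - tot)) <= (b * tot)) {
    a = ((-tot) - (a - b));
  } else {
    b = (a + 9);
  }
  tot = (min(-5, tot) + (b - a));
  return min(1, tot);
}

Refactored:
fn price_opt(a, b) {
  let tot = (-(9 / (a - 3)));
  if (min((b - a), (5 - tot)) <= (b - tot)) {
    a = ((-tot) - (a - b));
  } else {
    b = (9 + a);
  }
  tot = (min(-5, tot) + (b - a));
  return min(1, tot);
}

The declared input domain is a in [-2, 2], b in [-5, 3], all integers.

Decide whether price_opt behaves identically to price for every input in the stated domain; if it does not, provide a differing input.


Input a=-2, b=2: -5 from price versus 1 from price_opt.
verdict: not equivalent; witness: a=-2, b=2


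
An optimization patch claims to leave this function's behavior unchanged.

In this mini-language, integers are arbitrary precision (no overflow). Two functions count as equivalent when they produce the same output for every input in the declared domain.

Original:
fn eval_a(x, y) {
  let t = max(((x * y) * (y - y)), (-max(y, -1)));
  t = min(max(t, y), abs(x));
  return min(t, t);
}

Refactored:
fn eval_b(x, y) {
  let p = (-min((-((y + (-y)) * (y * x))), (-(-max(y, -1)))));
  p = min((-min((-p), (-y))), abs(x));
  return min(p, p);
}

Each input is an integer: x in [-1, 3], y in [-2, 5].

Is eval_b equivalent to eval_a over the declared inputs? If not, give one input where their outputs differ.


Reading the diff, among the changes: min/max/abs usage differs; also arithmetic usage differs; also local variable names differ.
As a probe, take x=3, y=-2: eval_a runs t=1, then t=1, then returns 1; eval_b runs p=1, then p=1, then returns 1; both end at 1.
Sweeping the whole domain (40 inputs) finds no disagreement.
verdict: equivalent


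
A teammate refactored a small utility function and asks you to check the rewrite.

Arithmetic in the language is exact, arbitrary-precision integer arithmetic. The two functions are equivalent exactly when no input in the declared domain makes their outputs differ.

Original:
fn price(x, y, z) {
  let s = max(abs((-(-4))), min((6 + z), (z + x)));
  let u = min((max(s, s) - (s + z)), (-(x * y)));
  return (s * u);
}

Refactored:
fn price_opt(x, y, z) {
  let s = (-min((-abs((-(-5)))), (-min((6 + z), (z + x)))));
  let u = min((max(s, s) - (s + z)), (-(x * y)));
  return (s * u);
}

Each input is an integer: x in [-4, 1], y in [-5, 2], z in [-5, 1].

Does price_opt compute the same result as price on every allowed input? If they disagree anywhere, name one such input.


The rewrite breaks on x=-4, y=-5, z=-5, where the results are -80 and -100.
price: s becomes 4; next u becomes -20; next final value -80
price_opt: s becomes 5; next u becomes -20; next final value -100
verdict: not equivalent; witness: x=-4, y=-5, z=-5


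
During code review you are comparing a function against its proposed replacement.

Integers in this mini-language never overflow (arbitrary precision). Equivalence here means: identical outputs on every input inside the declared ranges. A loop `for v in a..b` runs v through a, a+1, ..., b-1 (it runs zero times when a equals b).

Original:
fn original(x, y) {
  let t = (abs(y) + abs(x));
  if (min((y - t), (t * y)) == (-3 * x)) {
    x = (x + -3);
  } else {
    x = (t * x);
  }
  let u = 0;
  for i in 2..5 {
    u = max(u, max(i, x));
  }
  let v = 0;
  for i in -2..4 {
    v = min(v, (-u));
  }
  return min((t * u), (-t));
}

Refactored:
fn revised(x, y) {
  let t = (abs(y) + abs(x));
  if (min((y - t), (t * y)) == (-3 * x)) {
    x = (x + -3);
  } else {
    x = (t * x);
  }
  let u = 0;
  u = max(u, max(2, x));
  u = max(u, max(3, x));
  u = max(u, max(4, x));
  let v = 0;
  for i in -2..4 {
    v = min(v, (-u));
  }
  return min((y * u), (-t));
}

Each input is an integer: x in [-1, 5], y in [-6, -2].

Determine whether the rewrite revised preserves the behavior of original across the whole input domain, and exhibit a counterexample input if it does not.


Evaluate both at x=-1, y=-6.
original: t becomes 7; next (min((y - t), (t * y)) == (-3 * x)) evaluates to false; next x becomes -7; next u becomes 0; next at i=2:; next u becomes 2; next at i=3:; next u becomes 3; next at i=4:; next u becomes 4; next v becomes 0; next at i=-2:; next v becomes -4; next at i=-1:; next v becomes -4; next at i=0:; next v becomes -4; next at i=1:; next v becomes -4; next at i=2:; next v becomes -4; next at i=3:; next v becomes -4; next final value -7
revised: t becomes 7; next (min((y - t), (t * y)) == (-3 * x)) evaluates to false; next x becomes -7; next u becomes 0; next u becomes 2; next u becomes 3; next u becomes 4; next v becomes 0; next at i=-2:; next v becomes -4; next at i=-1:; next v becomes -4; next at i=0:; next v becomes -4; next at i=1:; next v becomes -4; next at i=2:; next v becomes -4; next at i=3:; next v becomes -4; next final value -24
-7 != -24, so the rewrite changes behavior.
verdict: not equivalent; witness: x=-1, y=-6


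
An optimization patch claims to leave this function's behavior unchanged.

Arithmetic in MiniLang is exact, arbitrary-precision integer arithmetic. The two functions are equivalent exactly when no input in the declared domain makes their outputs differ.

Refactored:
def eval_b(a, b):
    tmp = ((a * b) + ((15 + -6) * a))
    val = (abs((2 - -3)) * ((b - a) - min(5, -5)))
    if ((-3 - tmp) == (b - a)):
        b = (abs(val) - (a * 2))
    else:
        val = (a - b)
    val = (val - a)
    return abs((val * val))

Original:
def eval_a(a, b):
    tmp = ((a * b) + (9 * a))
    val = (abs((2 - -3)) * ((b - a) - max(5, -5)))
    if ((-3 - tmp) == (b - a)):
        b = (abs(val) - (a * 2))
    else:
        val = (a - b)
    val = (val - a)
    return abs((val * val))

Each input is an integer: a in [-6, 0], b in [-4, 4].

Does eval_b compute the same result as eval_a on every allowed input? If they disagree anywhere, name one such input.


There is a counterexample at a=0, b=-3: 1600 on one side, 100 on the other.
eval_a: tmp=0, then val=-40, then ((-3 - tmp) == (b - a)) is true, then b=40, then val=-40, then returns 1600
eval_b: tmp=0, then val=10, then ((-3 - tmp) == (b - a)) is true, then b=10, then val=10, then returns 100
verdict: not equivalent; witness: a=0, b=-3


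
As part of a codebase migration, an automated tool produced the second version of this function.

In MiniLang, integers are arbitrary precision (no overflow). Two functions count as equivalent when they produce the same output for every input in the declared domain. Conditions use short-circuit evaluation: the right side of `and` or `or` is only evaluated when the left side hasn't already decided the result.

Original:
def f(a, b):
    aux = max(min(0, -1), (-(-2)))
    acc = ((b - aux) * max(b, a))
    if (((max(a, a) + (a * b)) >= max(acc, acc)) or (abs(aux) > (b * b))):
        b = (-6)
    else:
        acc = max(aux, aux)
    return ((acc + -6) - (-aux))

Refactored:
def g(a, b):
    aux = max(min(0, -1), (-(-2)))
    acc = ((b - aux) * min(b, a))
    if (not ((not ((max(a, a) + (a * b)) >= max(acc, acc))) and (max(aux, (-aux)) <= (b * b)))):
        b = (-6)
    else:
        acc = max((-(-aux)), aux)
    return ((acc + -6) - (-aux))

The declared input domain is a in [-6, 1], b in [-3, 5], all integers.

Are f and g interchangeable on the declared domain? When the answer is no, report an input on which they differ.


On input a=-6, b=-1, f returns -1 while g returns 14.
verdict: not equivalent; witness: a=-6, b=-1


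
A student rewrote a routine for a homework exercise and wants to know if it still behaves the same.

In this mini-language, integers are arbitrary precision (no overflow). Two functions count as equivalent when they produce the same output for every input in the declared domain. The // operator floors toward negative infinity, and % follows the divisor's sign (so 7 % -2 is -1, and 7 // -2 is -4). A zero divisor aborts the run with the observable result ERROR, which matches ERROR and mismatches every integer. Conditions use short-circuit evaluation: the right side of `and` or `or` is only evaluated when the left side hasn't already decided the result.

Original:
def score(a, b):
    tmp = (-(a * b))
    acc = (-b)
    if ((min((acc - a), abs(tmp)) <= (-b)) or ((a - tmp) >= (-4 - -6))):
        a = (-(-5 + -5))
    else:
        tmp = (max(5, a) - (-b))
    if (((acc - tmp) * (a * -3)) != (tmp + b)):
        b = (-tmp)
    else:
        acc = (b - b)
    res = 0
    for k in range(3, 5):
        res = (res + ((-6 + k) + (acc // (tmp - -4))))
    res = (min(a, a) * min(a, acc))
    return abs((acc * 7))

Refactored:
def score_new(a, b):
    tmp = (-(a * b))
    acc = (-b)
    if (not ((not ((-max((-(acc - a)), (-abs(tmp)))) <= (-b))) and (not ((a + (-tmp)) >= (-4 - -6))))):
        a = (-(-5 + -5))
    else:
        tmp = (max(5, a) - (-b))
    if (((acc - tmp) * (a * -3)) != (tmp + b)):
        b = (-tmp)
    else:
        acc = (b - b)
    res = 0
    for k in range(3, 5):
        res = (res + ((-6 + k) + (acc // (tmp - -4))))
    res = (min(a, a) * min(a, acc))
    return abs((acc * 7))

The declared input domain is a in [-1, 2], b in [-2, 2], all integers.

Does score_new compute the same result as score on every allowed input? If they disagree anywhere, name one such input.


Equivalent — the differences include boolean connective usage differs, and min/max/abs usage differs, and arithmetic usage differs, yet no declared input distinguishes the two.
Spot check at a=1, b=2 — score: tmp=-2, then acc=-2, then ((min((acc - a), abs(tmp)) <= (-b)) or ((a - tmp) >= (-4 - -6))) is true, then a=10, then (((acc - tmp) * (a * -3)) != (tmp + b)) is false, then acc=0, then res=0, then (k=3), then res=-3, then (k=4), then res=-5, then res=0, then returns 0. score_new: tmp=-2, then acc=-2, then (not ((not ((-max((-(acc - a)), (-abs(tmp)))) <= (-b))) and (not ((a + (-tmp)) >= (-4 - -6))))) is true, then a=10, then (((acc - tmp) * (a * -3)) != (tmp + b)) is false, then acc=0, then res=0, then (k=3), then res=-3, then (k=4), then res=-5, then res=0, then returns 0. Both give 0.
Every one of the 20 inputs gives matching results.
verdict: equivalent


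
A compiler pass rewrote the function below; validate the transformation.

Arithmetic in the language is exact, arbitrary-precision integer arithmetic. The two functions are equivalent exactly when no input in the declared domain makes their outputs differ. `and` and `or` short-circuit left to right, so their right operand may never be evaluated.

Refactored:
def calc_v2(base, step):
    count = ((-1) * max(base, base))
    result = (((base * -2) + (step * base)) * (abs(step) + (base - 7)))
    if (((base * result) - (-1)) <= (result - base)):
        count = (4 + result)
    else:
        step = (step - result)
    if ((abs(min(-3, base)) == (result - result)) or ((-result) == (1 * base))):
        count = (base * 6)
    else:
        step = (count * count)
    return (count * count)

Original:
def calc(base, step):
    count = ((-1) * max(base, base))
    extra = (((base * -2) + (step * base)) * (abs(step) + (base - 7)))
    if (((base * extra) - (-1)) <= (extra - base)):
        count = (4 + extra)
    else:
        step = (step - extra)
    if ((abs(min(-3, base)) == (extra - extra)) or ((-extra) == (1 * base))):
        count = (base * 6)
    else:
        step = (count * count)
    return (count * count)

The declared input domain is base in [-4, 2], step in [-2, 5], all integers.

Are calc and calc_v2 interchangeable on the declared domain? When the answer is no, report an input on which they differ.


Behavior is preserved: although local variable names differ, the outputs never diverge.
Spot check at base=1, step=-1 — calc: count=-1, then extra=15, then (((base * extra) - (-1)) <= (extra - base)) is false, then step=-16, then ((abs(min(-3, base)) == (extra - extra)) or ((-extra) == (1 * base))) is false, then step=1, then returns 1. calc_v2: count=-1, then result=15, then (((base * result) - (-1)) <= (result - base)) is false, then step=-16, then ((abs(min(-3, base)) == (result - result)) or ((-result) == (1 * base))) is false, then step=1, then returns 1. Both give 1.
An exhaustive pass over the 56 declared inputs shows identical outputs.
verdict: equivalent


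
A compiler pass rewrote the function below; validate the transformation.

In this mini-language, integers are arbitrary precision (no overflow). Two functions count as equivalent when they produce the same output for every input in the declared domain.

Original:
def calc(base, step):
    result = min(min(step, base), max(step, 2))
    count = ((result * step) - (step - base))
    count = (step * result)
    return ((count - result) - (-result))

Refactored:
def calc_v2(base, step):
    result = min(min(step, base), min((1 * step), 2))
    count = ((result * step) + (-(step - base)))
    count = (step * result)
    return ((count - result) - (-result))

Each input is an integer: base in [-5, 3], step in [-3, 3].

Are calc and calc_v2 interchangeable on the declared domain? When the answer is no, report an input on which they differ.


Not equivalent: base=3, step=3 separates them (9 vs 6).
calc: result becomes 3; next count becomes 9; next count becomes 9; next final value 9
calc_v2: result becomes 2; next count becomes 6; next count becomes 6; next final value 6
verdict: not equivalent; witness: base=3, step=3


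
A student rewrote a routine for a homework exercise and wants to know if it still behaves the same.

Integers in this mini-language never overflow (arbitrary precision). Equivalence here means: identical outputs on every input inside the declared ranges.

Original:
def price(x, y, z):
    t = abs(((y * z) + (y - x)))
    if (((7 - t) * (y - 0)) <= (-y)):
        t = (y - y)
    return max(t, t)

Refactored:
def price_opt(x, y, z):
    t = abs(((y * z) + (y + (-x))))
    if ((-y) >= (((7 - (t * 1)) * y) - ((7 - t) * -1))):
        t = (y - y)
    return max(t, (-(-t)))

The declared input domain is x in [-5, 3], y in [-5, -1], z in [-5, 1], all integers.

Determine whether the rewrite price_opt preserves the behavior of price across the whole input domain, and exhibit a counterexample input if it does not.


The rewrite breaks on x=-5, y=-2, z=-3, where the results are 9 and 0.
price: t becomes 9; next (((7 - t) * (y - 0)) <= (-y)) evaluates to false; next final value 9
price_opt: t becomes 9; next ((-y) >= (((7 - (t * 1)) * y) - ((7 - t) * -1))) evaluates to true; next t becomes 0; next final value 0
verdict: not equivalent; witness: x=-5, y=-2, z=-3


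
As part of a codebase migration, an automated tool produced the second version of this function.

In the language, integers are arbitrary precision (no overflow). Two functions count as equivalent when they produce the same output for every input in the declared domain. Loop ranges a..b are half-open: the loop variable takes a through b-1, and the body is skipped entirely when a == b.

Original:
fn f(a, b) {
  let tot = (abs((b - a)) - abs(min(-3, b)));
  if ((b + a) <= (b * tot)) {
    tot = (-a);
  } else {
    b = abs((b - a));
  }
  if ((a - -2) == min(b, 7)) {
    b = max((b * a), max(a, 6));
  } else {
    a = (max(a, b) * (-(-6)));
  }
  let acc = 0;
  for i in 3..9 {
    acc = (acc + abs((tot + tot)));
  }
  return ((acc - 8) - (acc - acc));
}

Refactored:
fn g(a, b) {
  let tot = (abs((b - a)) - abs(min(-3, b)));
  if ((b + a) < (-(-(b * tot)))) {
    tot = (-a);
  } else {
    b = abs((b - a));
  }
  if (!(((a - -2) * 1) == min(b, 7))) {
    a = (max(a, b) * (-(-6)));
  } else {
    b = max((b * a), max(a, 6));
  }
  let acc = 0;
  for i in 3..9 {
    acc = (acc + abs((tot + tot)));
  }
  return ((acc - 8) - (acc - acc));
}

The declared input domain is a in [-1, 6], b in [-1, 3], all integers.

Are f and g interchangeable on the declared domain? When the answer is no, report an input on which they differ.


There is a counterexample at a=0, b=0: -8 on one side, 28 on the other.
f: tot = -3; ((b + a) <= (b * tot)) -> true; tot = 0; ((a - -2) == min(b, 7)) -> false; a = 0; acc = 0; [i=3]; acc = 0; [i=4]; acc = 0; [i=5]; acc = 0; [i=6]; acc = 0; [i=7]; acc = 0; [i=8]; acc = 0; return -8
g: tot = -3; ((b + a) < (-(-(b * tot)))) -> false; b = 0; (!(((a - -2) * 1) == min(b, 7))) -> true; a = 0; acc = 0; [i=3]; acc = 6; [i=4]; acc = 12; [i=5]; acc = 18; [i=6]; acc = 24; [i=7]; acc = 30; [i=8]; acc = 36; return 28
verdict: not equivalent; witness: a=0, b=0


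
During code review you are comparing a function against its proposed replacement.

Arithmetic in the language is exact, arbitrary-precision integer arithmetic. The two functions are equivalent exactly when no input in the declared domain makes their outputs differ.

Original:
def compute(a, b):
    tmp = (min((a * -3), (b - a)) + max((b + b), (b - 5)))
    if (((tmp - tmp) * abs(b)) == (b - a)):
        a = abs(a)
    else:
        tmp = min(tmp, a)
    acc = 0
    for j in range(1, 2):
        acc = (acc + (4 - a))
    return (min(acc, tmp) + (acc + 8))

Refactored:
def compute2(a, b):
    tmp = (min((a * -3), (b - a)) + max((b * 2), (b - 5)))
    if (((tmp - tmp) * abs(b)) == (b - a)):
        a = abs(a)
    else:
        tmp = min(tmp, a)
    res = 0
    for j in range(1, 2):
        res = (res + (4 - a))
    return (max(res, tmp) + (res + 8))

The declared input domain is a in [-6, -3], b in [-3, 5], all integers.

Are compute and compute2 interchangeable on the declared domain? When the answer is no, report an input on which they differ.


Try a=-6, b=-3.
compute: tmp := -3 | (((tmp - tmp) * abs(b)) == (b - a)): false | tmp := -6 | acc := 0 | iter j=1: | acc := 10 | result 12
compute2: tmp := -3 | (((tmp - tmp) * abs(b)) == (b - a)): false | tmp := -6 | res := 0 | iter j=1: | res := 10 | result 28
12 against 28: the behavior changed.
verdict: not equivalent; witness: a=-6, b=-3


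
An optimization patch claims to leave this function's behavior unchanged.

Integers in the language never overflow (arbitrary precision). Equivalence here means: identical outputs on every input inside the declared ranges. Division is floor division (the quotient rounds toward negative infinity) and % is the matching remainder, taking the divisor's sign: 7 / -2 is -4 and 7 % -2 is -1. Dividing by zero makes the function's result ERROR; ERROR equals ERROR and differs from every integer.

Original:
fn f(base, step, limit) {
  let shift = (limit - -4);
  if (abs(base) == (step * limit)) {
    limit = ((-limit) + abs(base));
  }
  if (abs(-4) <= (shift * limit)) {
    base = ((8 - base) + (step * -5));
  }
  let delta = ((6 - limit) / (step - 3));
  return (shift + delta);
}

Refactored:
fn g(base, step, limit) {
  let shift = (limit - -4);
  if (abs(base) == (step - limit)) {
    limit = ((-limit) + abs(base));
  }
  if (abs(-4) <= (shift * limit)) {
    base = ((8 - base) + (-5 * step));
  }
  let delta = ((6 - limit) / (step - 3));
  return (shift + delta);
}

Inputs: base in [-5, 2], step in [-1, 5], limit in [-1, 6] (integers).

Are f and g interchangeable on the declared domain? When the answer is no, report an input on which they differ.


base=-5, step=1, limit=5 yields 6 from f but 8 from g.
verdict: not equivalent; witness: base=-5, step=1, limit=5


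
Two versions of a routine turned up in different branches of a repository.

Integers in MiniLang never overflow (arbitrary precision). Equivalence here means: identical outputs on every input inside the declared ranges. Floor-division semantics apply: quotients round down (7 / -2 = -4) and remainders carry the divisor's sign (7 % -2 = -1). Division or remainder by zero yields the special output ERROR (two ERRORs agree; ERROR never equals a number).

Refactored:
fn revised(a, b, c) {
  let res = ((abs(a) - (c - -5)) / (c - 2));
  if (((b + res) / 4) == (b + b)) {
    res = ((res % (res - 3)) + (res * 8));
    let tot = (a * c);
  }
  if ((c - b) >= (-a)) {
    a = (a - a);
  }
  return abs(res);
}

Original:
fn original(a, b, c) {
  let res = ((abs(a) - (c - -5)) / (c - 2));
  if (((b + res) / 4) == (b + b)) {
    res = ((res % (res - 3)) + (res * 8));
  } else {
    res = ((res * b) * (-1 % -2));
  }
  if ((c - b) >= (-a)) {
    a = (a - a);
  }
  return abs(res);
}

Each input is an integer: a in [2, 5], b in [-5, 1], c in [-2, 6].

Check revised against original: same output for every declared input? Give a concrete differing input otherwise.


On input a=2, b=-5, c=0, original returns 5 while revised returns 1.
verdict: not equivalent; witness: a=2, b=-5, c=0


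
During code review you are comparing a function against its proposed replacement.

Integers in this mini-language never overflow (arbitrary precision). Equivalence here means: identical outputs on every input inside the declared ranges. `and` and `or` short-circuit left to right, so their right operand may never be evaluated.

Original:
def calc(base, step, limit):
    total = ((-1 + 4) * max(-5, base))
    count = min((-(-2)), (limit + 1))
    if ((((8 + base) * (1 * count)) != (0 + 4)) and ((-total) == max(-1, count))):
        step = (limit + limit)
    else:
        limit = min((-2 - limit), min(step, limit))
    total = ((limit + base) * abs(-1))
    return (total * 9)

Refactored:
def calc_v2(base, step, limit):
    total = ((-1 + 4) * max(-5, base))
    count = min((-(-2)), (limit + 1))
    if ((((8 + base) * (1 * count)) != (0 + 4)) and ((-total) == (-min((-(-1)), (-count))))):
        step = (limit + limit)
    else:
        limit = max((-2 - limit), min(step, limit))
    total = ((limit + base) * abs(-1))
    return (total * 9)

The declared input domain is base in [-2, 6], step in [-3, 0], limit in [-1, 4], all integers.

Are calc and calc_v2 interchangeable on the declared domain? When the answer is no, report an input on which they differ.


Consider the input base=-2, step=-3, limit=-1.
calc: total = -6; count = 0; ((((8 + base) * (1 * count)) != (0 + 4)) and ((-total) == max(-1, count))) -> false; limit = -3; total = -5; return -45
calc_v2: total = -6; count = 0; ((((8 + base) * (1 * count)) != (0 + 4)) and ((-total) == (-min((-(-1)), (-count))))) -> false; limit = -1; total = -3; return -27
-45 != -27, so the rewrite changes behavior.
verdict: not equivalent; witness: base=-2, step=-3, limit=-1


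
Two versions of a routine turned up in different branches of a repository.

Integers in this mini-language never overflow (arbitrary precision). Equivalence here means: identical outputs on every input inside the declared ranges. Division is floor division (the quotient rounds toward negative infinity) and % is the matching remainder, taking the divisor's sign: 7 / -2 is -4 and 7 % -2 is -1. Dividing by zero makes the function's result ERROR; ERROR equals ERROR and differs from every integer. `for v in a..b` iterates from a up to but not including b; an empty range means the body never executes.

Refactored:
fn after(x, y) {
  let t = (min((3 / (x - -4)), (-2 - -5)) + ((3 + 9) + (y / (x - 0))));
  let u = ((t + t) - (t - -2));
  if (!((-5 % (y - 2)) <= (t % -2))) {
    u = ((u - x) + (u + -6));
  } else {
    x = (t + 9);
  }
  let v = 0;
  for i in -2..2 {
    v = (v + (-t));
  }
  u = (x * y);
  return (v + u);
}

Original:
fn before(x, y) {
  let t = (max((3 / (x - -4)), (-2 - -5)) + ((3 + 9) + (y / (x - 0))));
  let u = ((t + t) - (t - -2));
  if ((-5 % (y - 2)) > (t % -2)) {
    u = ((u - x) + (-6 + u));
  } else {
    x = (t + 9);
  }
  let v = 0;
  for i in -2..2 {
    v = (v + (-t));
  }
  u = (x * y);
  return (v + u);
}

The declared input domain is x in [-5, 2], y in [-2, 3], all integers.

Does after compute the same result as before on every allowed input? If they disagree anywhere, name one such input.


These are not equivalent — on x=-5, y=-2 the outputs split (-108 vs -72).
before: t := 15 | u := 13 | ((-5 % (y - 2)) > (t % -2)): false | x := 24 | v := 0 | iter i=-2: | v := -15 | iter i=-1: | v := -30 | iter i=0: | v := -45 | iter i=1: | v := -60 | u := -48 | result -108
after: t := 9 | u := 7 | (!((-5 % (y - 2)) <= (t % -2))): false | x := 18 | v := 0 | iter i=-2: | v := -9 | iter i=-1: | v := -18 | iter i=0: | v := -27 | iter i=1: | v := -36 | u := -36 | result -72
verdict: not equivalent; witness: x=-5, y=-2


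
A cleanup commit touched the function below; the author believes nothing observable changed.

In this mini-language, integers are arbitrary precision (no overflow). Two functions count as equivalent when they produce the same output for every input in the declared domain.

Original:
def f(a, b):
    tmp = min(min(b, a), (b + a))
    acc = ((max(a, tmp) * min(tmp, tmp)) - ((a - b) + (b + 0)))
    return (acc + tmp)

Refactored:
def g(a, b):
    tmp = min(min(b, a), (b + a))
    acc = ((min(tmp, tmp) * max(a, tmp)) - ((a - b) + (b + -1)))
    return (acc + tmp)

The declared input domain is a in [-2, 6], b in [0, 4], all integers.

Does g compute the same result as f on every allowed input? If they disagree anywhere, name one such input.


Try a=-2, b=0.
f: tmp becomes -2; next acc becomes 6; next final value 4
g: tmp becomes -2; next acc becomes 7; next final value 5
4 vs 5 — the two versions disagree here.
verdict: not equivalent; witness: a=-2, b=0


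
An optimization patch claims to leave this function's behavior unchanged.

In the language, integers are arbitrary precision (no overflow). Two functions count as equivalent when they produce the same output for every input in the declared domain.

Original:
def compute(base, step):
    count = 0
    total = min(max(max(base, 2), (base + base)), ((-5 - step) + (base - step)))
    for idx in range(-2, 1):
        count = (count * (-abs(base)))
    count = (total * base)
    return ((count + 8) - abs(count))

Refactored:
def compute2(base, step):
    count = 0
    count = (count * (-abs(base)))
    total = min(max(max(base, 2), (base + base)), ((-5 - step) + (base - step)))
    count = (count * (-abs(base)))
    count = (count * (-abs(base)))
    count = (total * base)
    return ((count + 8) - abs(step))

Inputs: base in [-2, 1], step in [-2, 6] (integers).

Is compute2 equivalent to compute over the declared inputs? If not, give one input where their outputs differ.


Evaluate both at base=-2, step=-2.
compute: count becomes 0; next total becomes -3; next at idx=-2:; next count becomes 0; next at idx=-1:; next count becomes 0; next at idx=0:; next count becomes 0; next count becomes 6; next final value 8
compute2: count becomes 0; next count becomes 0; next total becomes -3; next count becomes 0; next count becomes 0; next count becomes 6; next final value 12
8 against 12: the behavior changed.
verdict: not equivalent; witness: base=-2, step=-2


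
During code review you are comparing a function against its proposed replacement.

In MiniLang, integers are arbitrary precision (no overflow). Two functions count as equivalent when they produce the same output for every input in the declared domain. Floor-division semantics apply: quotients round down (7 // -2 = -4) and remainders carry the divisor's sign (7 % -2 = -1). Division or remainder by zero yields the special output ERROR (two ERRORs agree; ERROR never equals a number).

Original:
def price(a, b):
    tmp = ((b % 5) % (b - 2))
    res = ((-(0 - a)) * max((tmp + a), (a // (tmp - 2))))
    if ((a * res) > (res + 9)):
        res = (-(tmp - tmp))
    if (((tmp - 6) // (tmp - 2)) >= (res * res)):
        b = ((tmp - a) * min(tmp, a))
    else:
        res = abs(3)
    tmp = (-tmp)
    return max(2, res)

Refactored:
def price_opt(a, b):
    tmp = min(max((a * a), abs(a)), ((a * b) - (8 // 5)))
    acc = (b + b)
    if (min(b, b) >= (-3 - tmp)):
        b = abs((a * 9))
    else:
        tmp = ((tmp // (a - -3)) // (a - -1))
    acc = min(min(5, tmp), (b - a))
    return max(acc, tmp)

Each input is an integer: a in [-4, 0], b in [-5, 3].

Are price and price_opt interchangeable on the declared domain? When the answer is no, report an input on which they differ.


These are not equivalent — on a=-4, b=-5 the outputs split (2 vs 16).
price: tmp=0, then res=-8, then ((a * res) > (res + 9)) is true, then res=0, then (((tmp - 6) // (tmp - 2)) >= (res * res)) is true, then b=-16, then tmp=0, then returns 2
price_opt: tmp=16, then acc=-10, then (min(b, b) >= (-3 - tmp)) is true, then b=36, then acc=5, then returns 16
verdict: not equivalent; witness: a=-4, b=-5


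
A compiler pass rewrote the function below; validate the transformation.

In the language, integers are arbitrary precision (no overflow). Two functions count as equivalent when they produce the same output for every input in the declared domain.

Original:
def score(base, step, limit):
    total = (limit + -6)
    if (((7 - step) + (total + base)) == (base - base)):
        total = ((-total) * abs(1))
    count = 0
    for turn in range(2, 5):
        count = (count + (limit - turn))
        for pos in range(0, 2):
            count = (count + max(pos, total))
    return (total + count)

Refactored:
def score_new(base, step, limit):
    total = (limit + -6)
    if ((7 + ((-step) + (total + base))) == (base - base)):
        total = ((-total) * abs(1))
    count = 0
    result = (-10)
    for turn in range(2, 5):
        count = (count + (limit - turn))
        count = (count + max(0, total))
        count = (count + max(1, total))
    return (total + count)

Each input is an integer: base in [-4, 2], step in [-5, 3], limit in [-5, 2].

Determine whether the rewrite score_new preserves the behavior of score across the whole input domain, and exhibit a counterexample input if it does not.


Among the additions is an assignment to `result` whose value nothing reads, and its value is discarded; all 504 inputs agree.
verdict: equivalent


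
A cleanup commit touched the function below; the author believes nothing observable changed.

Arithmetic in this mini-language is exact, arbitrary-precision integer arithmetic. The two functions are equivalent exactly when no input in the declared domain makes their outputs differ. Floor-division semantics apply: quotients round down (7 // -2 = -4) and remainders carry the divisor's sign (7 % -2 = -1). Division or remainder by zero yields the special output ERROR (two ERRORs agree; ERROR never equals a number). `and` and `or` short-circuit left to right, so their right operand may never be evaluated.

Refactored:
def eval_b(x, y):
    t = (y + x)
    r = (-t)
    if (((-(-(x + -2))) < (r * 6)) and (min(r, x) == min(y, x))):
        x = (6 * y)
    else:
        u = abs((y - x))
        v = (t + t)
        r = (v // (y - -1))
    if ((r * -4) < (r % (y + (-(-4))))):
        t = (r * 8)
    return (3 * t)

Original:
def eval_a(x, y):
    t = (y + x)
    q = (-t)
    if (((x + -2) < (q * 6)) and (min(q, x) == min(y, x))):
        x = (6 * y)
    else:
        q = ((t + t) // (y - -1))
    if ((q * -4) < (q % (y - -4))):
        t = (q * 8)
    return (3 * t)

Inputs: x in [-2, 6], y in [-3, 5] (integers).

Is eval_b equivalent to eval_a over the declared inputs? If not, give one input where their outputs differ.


Changes here: local variable names differ, and arithmetic usage differs, and min/max/abs usage differs, and statement counts differ; the full 81-point sweep finds no disagreement.
verdict: equivalent


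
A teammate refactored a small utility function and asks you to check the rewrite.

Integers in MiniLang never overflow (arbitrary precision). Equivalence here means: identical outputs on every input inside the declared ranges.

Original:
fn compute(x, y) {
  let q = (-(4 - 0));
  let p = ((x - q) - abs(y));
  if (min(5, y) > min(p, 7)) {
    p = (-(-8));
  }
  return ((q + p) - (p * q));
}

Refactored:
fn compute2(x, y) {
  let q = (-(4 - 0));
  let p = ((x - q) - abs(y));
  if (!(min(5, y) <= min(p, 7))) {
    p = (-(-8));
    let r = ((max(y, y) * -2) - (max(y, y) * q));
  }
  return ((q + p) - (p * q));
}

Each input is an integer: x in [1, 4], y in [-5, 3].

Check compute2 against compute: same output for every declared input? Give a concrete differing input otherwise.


Comparing the listings, the differences include: local variable names differ; comparison usage differs; statement counts differ; constant usage differs; boolean connective usage differs; arithmetic usage differs; min/max/abs usage differs.
Tracing x=2, y=1: compute: q becomes -4; next p becomes 5; next (min(5, y) > min(p, 7)) evaluates to false; next final value 21 | compute2: q becomes -4; next p becomes 5; next (!(min(5, y) <= min(p, 7))) evaluates to false; next final value 21 — matching result 21.
Sweeping the whole domain (36 inputs) finds no disagreement.
verdict: equivalent


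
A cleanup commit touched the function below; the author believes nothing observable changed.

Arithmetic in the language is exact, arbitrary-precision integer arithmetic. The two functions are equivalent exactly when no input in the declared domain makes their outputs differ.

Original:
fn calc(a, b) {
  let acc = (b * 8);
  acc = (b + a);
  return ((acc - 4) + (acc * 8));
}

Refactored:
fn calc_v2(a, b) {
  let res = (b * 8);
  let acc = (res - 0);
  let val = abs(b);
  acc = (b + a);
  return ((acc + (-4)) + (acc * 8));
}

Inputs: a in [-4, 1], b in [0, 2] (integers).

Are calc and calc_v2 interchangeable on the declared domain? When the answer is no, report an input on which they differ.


Differences: constant usage differs, arithmetic usage differs, min/max/abs usage differs, local variable names differ, statement counts differ — yet all 18 inputs agree.
verdict: equivalent


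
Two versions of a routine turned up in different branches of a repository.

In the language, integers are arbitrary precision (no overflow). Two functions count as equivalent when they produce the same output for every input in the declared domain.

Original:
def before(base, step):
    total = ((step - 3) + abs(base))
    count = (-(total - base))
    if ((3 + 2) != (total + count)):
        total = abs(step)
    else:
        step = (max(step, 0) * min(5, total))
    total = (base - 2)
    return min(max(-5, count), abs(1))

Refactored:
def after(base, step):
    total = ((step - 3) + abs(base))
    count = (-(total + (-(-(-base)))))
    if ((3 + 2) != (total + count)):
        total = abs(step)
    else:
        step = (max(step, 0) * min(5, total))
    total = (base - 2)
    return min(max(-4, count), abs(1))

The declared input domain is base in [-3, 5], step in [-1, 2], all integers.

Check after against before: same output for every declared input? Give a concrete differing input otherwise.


On input base=-3, step=2, before returns -5 while after returns -4.
verdict: not equivalent; witness: base=-3, step=2
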